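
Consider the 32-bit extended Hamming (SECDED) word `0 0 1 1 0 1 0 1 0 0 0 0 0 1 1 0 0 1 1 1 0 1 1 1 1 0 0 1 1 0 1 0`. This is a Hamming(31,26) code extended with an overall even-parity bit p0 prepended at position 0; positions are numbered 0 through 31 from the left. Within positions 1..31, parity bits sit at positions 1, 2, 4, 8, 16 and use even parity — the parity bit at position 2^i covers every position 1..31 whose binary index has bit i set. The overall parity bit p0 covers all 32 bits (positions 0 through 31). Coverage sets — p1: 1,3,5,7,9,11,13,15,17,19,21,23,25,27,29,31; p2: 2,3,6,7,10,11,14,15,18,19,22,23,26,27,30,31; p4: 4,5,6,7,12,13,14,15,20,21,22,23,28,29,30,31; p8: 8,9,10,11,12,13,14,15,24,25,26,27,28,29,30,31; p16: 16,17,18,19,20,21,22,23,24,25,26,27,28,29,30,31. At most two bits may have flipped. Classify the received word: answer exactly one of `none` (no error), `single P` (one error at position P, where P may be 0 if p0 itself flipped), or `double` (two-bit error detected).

s1: b1⊕b3⊕b5⊕b7⊕b9⊕b11⊕b13⊕b15⊕b17⊕b19⊕b21⊕b23⊕b25⊕b27⊕b29⊕b31 = 0⊕1⊕1⊕1⊕0⊕0⊕1⊕0⊕1⊕1⊕1⊕1⊕0⊕1⊕0⊕0 = 1
s2: b2⊕b3⊕b6⊕b7⊕b10⊕b11⊕b14⊕b15⊕b18⊕b19⊕b22⊕b23⊕b26⊕b27⊕b30⊕b31 = 1⊕1⊕0⊕1⊕0⊕0⊕1⊕0⊕1⊕1⊕1⊕1⊕0⊕1⊕1⊕0 = 0
s4: b4⊕b5⊕b6⊕b7⊕b12⊕b13⊕b14⊕b15⊕b20⊕b21⊕b22⊕b23⊕b28⊕b29⊕b30⊕b31 = 0⊕1⊕0⊕1⊕0⊕1⊕1⊕0⊕0⊕1⊕1⊕1⊕1⊕0⊕1⊕0 = 1
s8: b8⊕b9⊕b10⊕b11⊕b12⊕b13⊕b14⊕b15⊕b24⊕b25⊕b26⊕b27⊕b28⊕b29⊕b30⊕b31 = 0⊕0⊕0⊕0⊕0⊕1⊕1⊕0⊕1⊕0⊕0⊕1⊕1⊕0⊕1⊕0 = 0
s16: b16⊕b17⊕b18⊕b19⊕b20⊕b21⊕b22⊕b23⊕b24⊕b25⊕b26⊕b27⊕b28⊕b29⊕b30⊕b31 = 0⊕1⊕1⊕1⊕0⊕1⊕1⊕1⊕1⊕0⊕0⊕1⊕1⊕0⊕1⊕0 = 0
Syndrome (s16...s1) = 00101 → position 5.
Overall parity (XOR of all 32 bits, including p0): 0⊕0⊕1⊕1⊕0⊕1⊕0⊕1⊕0⊕0⊕0⊕0⊕0⊕1⊕1⊕0⊕0⊕1⊕1⊕1⊕0⊕1⊕1⊕1⊕1⊕0⊕0⊕1⊕1⊕0⊕1⊕0 = 0
Overall=0, syndrome position=5 → double-bit error detected (uncorrectable).

double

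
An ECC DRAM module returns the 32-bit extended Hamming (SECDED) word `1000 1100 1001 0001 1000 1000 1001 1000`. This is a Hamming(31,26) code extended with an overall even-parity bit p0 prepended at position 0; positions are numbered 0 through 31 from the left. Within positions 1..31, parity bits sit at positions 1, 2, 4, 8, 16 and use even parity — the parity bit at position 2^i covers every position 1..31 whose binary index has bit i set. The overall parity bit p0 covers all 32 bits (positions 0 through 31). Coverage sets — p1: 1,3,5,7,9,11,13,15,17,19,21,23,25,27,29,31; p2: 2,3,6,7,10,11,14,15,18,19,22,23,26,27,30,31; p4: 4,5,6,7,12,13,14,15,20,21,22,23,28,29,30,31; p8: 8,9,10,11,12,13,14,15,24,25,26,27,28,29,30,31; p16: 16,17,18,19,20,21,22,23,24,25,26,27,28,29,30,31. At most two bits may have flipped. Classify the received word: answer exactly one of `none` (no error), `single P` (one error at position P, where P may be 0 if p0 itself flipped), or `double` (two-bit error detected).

single 22

s1: b1⊕b3⊕b5⊕b7⊕b9⊕b11⊕b13⊕b15⊕b17⊕b19⊕b21⊕b23⊕b25⊕b27⊕b29⊕b31 = 0⊕0⊕1⊕0⊕0⊕1⊕0⊕1⊕0⊕0⊕0⊕0⊕0⊕1⊕0⊕0 = 0
s2: b2⊕b3⊕b6⊕b7⊕b10⊕b11⊕b14⊕b15⊕b18⊕b19⊕b22⊕b23⊕b26⊕b27⊕b30⊕b31 = 0⊕0⊕0⊕0⊕0⊕1⊕0⊕1⊕0⊕0⊕0⊕0⊕0⊕1⊕0⊕0 = 1
s4: b4⊕b5⊕b6⊕b7⊕b12⊕b13⊕b14⊕b15⊕b20⊕b21⊕b22⊕b23⊕b28⊕b29⊕b30⊕b31 = 1⊕1⊕0⊕0⊕0⊕0⊕0⊕1⊕1⊕0⊕0⊕0⊕1⊕0⊕0⊕0 = 1
s8: b8⊕b9⊕b10⊕b11⊕b12⊕b13⊕b14⊕b15⊕b24⊕b25⊕b26⊕b27⊕b28⊕b29⊕b30⊕b31 = 1⊕0⊕0⊕1⊕0⊕0⊕0⊕1⊕1⊕0⊕0⊕1⊕1⊕0⊕0⊕0 = 0
s16: b16⊕b17⊕b18⊕b19⊕b20⊕b21⊕b22⊕b23⊕b24⊕b25⊕b26⊕b27⊕b28⊕b29⊕b30⊕b31 = 1⊕0⊕0⊕0⊕1⊕0⊕0⊕0⊕1⊕0⊕0⊕1⊕1⊕0⊕0⊕0 = 1
Syndrome (s16...s1) = 10110 → position 22.
Overall parity (XOR of all 32 bits, including p0): 1⊕0⊕0⊕0⊕1⊕1⊕0⊕0⊕1⊕0⊕0⊕1⊕0⊕0⊕0⊕1⊕1⊕0⊕0⊕0⊕1⊕0⊕0⊕0⊕1⊕0⊕0⊕1⊕1⊕0⊕0⊕0 = 1
Overall=1, syndrome position=22 → single-bit error at position 22.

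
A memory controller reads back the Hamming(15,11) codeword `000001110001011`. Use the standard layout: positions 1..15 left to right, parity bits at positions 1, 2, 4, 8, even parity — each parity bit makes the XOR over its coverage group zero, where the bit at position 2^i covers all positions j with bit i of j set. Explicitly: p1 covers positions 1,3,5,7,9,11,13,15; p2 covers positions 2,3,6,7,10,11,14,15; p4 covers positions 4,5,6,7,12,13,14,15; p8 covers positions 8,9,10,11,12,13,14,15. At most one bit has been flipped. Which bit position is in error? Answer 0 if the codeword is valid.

s1: b1⊕b3⊕b5⊕b7⊕b9⊕b11⊕b13⊕b15 = 0⊕0⊕0⊕1⊕0⊕0⊕0⊕1 = 0
s2: b2⊕b3⊕b6⊕b7⊕b10⊕b11⊕b14⊕b15 = 0⊕0⊕1⊕1⊕0⊕0⊕1⊕1 = 0
s4: b4⊕b5⊕b6⊕b7⊕b12⊕b13⊕b14⊕b15 = 0⊕0⊕1⊕1⊕1⊕0⊕1⊕1 = 1
s8: b8⊕b9⊕b10⊕b11⊕b12⊕b13⊕b14⊕b15 = 1⊕0⊕0⊕0⊕1⊕0⊕1⊕1 = 0
Syndrome (s8...s1) = 0100 → position 4.

4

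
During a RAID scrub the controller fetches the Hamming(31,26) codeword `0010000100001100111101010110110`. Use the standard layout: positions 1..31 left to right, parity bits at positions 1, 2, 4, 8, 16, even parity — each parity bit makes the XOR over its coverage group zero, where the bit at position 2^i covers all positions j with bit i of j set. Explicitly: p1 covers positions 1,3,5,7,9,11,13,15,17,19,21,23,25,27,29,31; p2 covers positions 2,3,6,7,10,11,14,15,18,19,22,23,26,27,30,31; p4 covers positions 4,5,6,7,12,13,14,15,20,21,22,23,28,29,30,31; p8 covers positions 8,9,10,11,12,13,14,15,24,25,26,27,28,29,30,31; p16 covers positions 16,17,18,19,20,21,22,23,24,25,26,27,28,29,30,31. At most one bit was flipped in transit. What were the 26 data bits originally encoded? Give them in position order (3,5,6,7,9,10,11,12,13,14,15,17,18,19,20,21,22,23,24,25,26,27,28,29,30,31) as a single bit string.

s1: b1⊕b3⊕b5⊕b7⊕b9⊕b11⊕b13⊕b15⊕b17⊕b19⊕b21⊕b23⊕b25⊕b27⊕b29⊕b31 = 0⊕1⊕0⊕0⊕0⊕0⊕1⊕0⊕1⊕1⊕0⊕0⊕0⊕1⊕1⊕0 = 0
s2: b2⊕b3⊕b6⊕b7⊕b10⊕b11⊕b14⊕b15⊕b18⊕b19⊕b22⊕b23⊕b26⊕b27⊕b30⊕b31 = 0⊕1⊕0⊕0⊕0⊕0⊕1⊕0⊕1⊕1⊕1⊕0⊕1⊕1⊕1⊕0 = 0
s4: b4⊕b5⊕b6⊕b7⊕b12⊕b13⊕b14⊕b15⊕b20⊕b21⊕b22⊕b23⊕b28⊕b29⊕b30⊕b31 = 0⊕0⊕0⊕0⊕0⊕1⊕1⊕0⊕1⊕0⊕1⊕0⊕0⊕1⊕1⊕0 = 0
s8: b8⊕b9⊕b10⊕b11⊕b12⊕b13⊕b14⊕b15⊕b24⊕b25⊕b26⊕b27⊕b28⊕b29⊕b30⊕b31 = 1⊕0⊕0⊕0⊕0⊕1⊕1⊕0⊕1⊕0⊕1⊕1⊕0⊕1⊕1⊕0 = 0
s16: b16⊕b17⊕b18⊕b19⊕b20⊕b21⊕b22⊕b23⊕b24⊕b25⊕b26⊕b27⊕b28⊕b29⊕b30⊕b31 = 0⊕1⊕1⊕1⊕1⊕0⊕1⊕0⊕1⊕0⊕1⊕1⊕0⊕1⊕1⊕0 = 0
Syndrome (s16...s1) = 00000 → position 0 (no error).
No correction needed.
Data bits at positions 3,5,6,7,9,10,11,12,13,14,15,17,18,19,20,21,22,23,24,25,26,27,28,29,30,31: 10000000110111101010110110

10000000110111101010110110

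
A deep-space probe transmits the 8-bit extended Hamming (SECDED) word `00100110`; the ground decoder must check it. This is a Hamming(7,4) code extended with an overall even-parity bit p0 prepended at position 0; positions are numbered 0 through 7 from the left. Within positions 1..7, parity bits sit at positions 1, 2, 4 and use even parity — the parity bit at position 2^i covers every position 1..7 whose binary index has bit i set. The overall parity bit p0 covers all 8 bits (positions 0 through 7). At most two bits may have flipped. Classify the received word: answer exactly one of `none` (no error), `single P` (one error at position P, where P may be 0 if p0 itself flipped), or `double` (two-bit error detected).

single 1

s1: b1⊕b3⊕b5⊕b7 = 0⊕0⊕1⊕0 = 1
s2: b2⊕b3⊕b6⊕b7 = 1⊕0⊕1⊕0 = 0
s4: b4⊕b5⊕b6⊕b7 = 0⊕1⊕1⊕0 = 0
Syndrome (s4...s1) = 001 → position 1.
Overall parity (XOR of all 8 bits, including p0): 0⊕0⊕1⊕0⊕0⊕1⊕1⊕0 = 1
Overall=1, syndrome position=1 → single-bit error at position 1.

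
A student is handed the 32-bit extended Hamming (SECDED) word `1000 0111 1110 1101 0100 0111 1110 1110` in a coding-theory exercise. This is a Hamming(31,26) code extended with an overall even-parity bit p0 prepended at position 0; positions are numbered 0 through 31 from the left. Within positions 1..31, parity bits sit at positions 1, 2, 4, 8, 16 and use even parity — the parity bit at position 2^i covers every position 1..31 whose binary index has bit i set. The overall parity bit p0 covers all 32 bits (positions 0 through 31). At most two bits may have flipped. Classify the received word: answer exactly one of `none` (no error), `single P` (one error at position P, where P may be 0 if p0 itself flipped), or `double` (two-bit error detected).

s1: b1⊕b3⊕b5⊕b7⊕b9⊕b11⊕b13⊕b15⊕b17⊕b19⊕b21⊕b23⊕b25⊕b27⊕b29⊕b31 = 0⊕0⊕1⊕1⊕1⊕0⊕1⊕1⊕1⊕0⊕1⊕1⊕1⊕0⊕1⊕0 = 0
s2: b2⊕b3⊕b6⊕b7⊕b10⊕b11⊕b14⊕b15⊕b18⊕b19⊕b22⊕b23⊕b26⊕b27⊕b30⊕b31 = 0⊕0⊕1⊕1⊕1⊕0⊕0⊕1⊕0⊕0⊕1⊕1⊕1⊕0⊕1⊕0 = 0
s4: b4⊕b5⊕b6⊕b7⊕b12⊕b13⊕b14⊕b15⊕b20⊕b21⊕b22⊕b23⊕b28⊕b29⊕b30⊕b31 = 0⊕1⊕1⊕1⊕1⊕1⊕0⊕1⊕0⊕1⊕1⊕1⊕1⊕1⊕1⊕0 = 0
s8: b8⊕b9⊕b10⊕b11⊕b12⊕b13⊕b14⊕b15⊕b24⊕b25⊕b26⊕b27⊕b28⊕b29⊕b30⊕b31 = 1⊕1⊕1⊕0⊕1⊕1⊕0⊕1⊕1⊕1⊕1⊕0⊕1⊕1⊕1⊕0 = 0
s16: b16⊕b17⊕b18⊕b19⊕b20⊕b21⊕b22⊕b23⊕b24⊕b25⊕b26⊕b27⊕b28⊕b29⊕b30⊕b31 = 0⊕1⊕0⊕0⊕0⊕1⊕1⊕1⊕1⊕1⊕1⊕0⊕1⊕1⊕1⊕0 = 0
Syndrome (s16...s1) = 00000 → position 0 (no error).
Overall parity (XOR of all 32 bits, including p0): 1⊕0⊕0⊕0⊕0⊕1⊕1⊕1⊕1⊕1⊕1⊕0⊕1⊕1⊕0⊕1⊕0⊕1⊕0⊕0⊕0⊕1⊕1⊕1⊕1⊕1⊕1⊕0⊕1⊕1⊕1⊕0 = 0
Overall=0, syndrome position=0 → no error.

none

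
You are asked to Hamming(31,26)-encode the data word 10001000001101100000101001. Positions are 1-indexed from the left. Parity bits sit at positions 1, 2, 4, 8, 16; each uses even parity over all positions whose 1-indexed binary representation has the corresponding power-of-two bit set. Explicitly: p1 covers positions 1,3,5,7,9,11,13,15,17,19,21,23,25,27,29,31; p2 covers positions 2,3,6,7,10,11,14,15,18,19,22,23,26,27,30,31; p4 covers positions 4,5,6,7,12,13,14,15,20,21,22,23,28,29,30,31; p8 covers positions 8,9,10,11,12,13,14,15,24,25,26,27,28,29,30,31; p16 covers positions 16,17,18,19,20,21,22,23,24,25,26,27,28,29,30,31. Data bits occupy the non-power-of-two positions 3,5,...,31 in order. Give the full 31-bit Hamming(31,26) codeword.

Place data bits at non-power-of-two positions: b3=1, b5=0, b6=0, b7=0, b9=1, b10=0, b11=0, b12=0, b13=0, b14=0, b15=1, b17=1, b18=0, b19=1, b20=1, b21=0, b22=0, b23=0, b24=0, b25=0, b26=1, b27=0, b28=1, b29=0, b30=0, b31=1.
p1 = XOR of data positions {3,5,7,9,11,13,15,17,19,21,23,25,27,29,31} = 1⊕0⊕0⊕1⊕0⊕0⊕1⊕1⊕1⊕0⊕0⊕0⊕0⊕0⊕1 = 0
p2 = XOR of data positions {3,6,7,10,11,14,15,18,19,22,23,26,27,30,31} = 1⊕0⊕0⊕0⊕0⊕0⊕1⊕0⊕1⊕0⊕0⊕1⊕0⊕0⊕1 = 1
p4 = XOR of data positions {5,6,7,12,13,14,15,20,21,22,23,28,29,30,31} = 0⊕0⊕0⊕0⊕0⊕0⊕1⊕1⊕0⊕0⊕0⊕1⊕0⊕0⊕1 = 0
p8 = XOR of data positions {9,10,11,12,13,14,15,24,25,26,27,28,29,30,31} = 1⊕0⊕0⊕0⊕0⊕0⊕1⊕0⊕0⊕1⊕0⊕1⊕0⊕0⊕1 = 1
p16 = XOR of data positions {17,18,19,20,21,22,23,24,25,26,27,28,29,30,31} = 1⊕0⊕1⊕1⊕0⊕0⊕0⊕0⊕0⊕1⊕0⊕1⊕0⊕0⊕1 = 0
Codeword b1..b31 = 0110000110000010101100000101001

0110000110000010101100000101001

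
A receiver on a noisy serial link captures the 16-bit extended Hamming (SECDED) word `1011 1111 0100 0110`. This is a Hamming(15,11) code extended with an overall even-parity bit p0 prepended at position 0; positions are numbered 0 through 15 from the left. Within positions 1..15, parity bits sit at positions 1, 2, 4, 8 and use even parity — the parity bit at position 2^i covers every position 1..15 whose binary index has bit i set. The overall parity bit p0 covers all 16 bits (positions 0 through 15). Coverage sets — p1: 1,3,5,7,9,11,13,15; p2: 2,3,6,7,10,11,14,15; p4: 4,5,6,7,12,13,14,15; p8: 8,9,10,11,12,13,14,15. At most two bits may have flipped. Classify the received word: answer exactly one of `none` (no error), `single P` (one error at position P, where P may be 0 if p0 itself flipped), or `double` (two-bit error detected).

s1: b1⊕b3⊕b5⊕b7⊕b9⊕b11⊕b13⊕b15 = 0⊕1⊕1⊕1⊕1⊕0⊕1⊕0 = 1
s2: b2⊕b3⊕b6⊕b7⊕b10⊕b11⊕b14⊕b15 = 1⊕1⊕1⊕1⊕0⊕0⊕1⊕0 = 1
s4: b4⊕b5⊕b6⊕b7⊕b12⊕b13⊕b14⊕b15 = 1⊕1⊕1⊕1⊕0⊕1⊕1⊕0 = 0
s8: b8⊕b9⊕b10⊕b11⊕b12⊕b13⊕b14⊕b15 = 0⊕1⊕0⊕0⊕0⊕1⊕1⊕0 = 1
Syndrome (s8...s1) = 1011 → position 11.
Overall parity (XOR of all 16 bits, including p0): 1⊕0⊕1⊕1⊕1⊕1⊕1⊕1⊕0⊕1⊕0⊕0⊕0⊕1⊕1⊕0 = 0
Overall=0, syndrome position=11 → double-bit error detected (uncorrectable).

double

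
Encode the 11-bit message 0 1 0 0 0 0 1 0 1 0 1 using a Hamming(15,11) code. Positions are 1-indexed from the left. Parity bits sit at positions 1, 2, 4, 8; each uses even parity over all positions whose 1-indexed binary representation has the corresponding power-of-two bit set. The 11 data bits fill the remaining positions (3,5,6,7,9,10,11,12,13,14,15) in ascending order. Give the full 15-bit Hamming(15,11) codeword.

000110010010101

Place data bits at non-power-of-two positions: b3=0, b5=1, b6=0, b7=0, b9=0, b10=0, b11=1, b12=0, b13=1, b14=0, b15=1.
p1 = XOR of data positions {3,5,7,9,11,13,15} = 0⊕1⊕0⊕0⊕1⊕1⊕1 = 0
p2 = XOR of data positions {3,6,7,10,11,14,15} = 0⊕0⊕0⊕0⊕1⊕0⊕1 = 0
p4 = XOR of data positions {5,6,7,12,13,14,15} = 1⊕0⊕0⊕0⊕1⊕0⊕1 = 1
p8 = XOR of data positions {9,10,11,12,13,14,15} = 0⊕0⊕1⊕0⊕1⊕0⊕1 = 1
Codeword b1..b15 = 000110010010101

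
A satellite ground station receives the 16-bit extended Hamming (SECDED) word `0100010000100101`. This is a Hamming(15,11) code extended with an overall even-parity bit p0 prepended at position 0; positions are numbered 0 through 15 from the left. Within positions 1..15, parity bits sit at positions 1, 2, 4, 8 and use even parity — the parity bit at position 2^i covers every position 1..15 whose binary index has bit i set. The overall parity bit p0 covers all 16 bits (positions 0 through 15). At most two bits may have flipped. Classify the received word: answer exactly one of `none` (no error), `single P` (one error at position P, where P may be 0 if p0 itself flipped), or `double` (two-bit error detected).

s1: b1⊕b3⊕b5⊕b7⊕b9⊕b11⊕b13⊕b15 = 1⊕0⊕1⊕0⊕0⊕0⊕1⊕1 = 0
s2: b2⊕b3⊕b6⊕b7⊕b10⊕b11⊕b14⊕b15 = 0⊕0⊕0⊕0⊕1⊕0⊕0⊕1 = 0
s4: b4⊕b5⊕b6⊕b7⊕b12⊕b13⊕b14⊕b15 = 0⊕1⊕0⊕0⊕0⊕1⊕0⊕1 = 1
s8: b8⊕b9⊕b10⊕b11⊕b12⊕b13⊕b14⊕b15 = 0⊕0⊕1⊕0⊕0⊕1⊕0⊕1 = 1
Syndrome (s8...s1) = 1100 → position 12.
Overall parity (XOR of all 16 bits, including p0): 0⊕1⊕0⊕0⊕0⊕1⊕0⊕0⊕0⊕0⊕1⊕0⊕0⊕1⊕0⊕1 = 1
Overall=1, syndrome position=12 → single-bit error at position 12.

single 12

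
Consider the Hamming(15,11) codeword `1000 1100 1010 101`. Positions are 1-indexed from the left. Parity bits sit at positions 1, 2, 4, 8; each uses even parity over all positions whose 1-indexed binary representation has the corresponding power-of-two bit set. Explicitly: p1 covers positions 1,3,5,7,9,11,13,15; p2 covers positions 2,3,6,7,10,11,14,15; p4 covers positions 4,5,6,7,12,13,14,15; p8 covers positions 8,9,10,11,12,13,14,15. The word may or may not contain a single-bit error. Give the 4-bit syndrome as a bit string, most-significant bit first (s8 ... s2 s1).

0010

s1: b1⊕b3⊕b5⊕b7⊕b9⊕b11⊕b13⊕b15 = 1⊕0⊕1⊕0⊕1⊕1⊕1⊕1 = 0
s2: b2⊕b3⊕b6⊕b7⊕b10⊕b11⊕b14⊕b15 = 0⊕0⊕1⊕0⊕0⊕1⊕0⊕1 = 1
s4: b4⊕b5⊕b6⊕b7⊕b12⊕b13⊕b14⊕b15 = 0⊕1⊕1⊕0⊕0⊕1⊕0⊕1 = 0
s8: b8⊕b9⊕b10⊕b11⊕b12⊕b13⊕b14⊕b15 = 0⊕1⊕0⊕1⊕0⊕1⊕0⊕1 = 0
Syndrome (s8...s1) = 0010 → position 2.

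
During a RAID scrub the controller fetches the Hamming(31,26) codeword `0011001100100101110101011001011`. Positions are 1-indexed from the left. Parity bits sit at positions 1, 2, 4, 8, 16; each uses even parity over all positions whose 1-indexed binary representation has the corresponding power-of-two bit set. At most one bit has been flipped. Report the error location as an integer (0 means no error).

s1: b1⊕b3⊕b5⊕b7⊕b9⊕b11⊕b13⊕b15⊕b17⊕b19⊕b21⊕b23⊕b25⊕b27⊕b29⊕b31 = 0⊕1⊕0⊕1⊕0⊕1⊕0⊕0⊕1⊕0⊕0⊕0⊕1⊕0⊕0⊕1 = 0
s2: b2⊕b3⊕b6⊕b7⊕b10⊕b11⊕b14⊕b15⊕b18⊕b19⊕b22⊕b23⊕b26⊕b27⊕b30⊕b31 = 0⊕1⊕0⊕1⊕0⊕1⊕1⊕0⊕1⊕0⊕1⊕0⊕0⊕0⊕1⊕1 = 0
s4: b4⊕b5⊕b6⊕b7⊕b12⊕b13⊕b14⊕b15⊕b20⊕b21⊕b22⊕b23⊕b28⊕b29⊕b30⊕b31 = 1⊕0⊕0⊕1⊕0⊕0⊕1⊕0⊕1⊕0⊕1⊕0⊕1⊕0⊕1⊕1 = 0
s8: b8⊕b9⊕b10⊕b11⊕b12⊕b13⊕b14⊕b15⊕b24⊕b25⊕b26⊕b27⊕b28⊕b29⊕b30⊕b31 = 1⊕0⊕0⊕1⊕0⊕0⊕1⊕0⊕1⊕1⊕0⊕0⊕1⊕0⊕1⊕1 = 0
s16: b16⊕b17⊕b18⊕b19⊕b20⊕b21⊕b22⊕b23⊕b24⊕b25⊕b26⊕b27⊕b28⊕b29⊕b30⊕b31 = 1⊕1⊕1⊕0⊕1⊕0⊕1⊕0⊕1⊕1⊕0⊕0⊕1⊕0⊕1⊕1 = 0
Syndrome (s16...s1) = 00000 → position 0 (no error).

0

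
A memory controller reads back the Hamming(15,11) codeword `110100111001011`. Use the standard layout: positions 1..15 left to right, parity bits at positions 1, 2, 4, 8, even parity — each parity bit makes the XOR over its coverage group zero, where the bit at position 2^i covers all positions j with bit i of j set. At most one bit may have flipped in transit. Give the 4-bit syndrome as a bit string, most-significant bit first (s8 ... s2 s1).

s1: b1⊕b3⊕b5⊕b7⊕b9⊕b11⊕b13⊕b15 = 1⊕0⊕0⊕1⊕1⊕0⊕0⊕1 = 0
s2: b2⊕b3⊕b6⊕b7⊕b10⊕b11⊕b14⊕b15 = 1⊕0⊕0⊕1⊕0⊕0⊕1⊕1 = 0
s4: b4⊕b5⊕b6⊕b7⊕b12⊕b13⊕b14⊕b15 = 1⊕0⊕0⊕1⊕1⊕0⊕1⊕1 = 1
s8: b8⊕b9⊕b10⊕b11⊕b12⊕b13⊕b14⊕b15 = 1⊕1⊕0⊕0⊕1⊕0⊕1⊕1 = 1
Syndrome (s8...s1) = 1100 → position 12.

1100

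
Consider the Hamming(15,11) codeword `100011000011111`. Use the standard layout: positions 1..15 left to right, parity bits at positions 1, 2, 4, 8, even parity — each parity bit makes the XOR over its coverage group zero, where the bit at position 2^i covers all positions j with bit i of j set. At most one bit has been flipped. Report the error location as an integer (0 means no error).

9

s1: b1⊕b3⊕b5⊕b7⊕b9⊕b11⊕b13⊕b15 = 1⊕0⊕1⊕0⊕0⊕1⊕1⊕1 = 1
s2: b2⊕b3⊕b6⊕b7⊕b10⊕b11⊕b14⊕b15 = 0⊕0⊕1⊕0⊕0⊕1⊕1⊕1 = 0
s4: b4⊕b5⊕b6⊕b7⊕b12⊕b13⊕b14⊕b15 = 0⊕1⊕1⊕0⊕1⊕1⊕1⊕1 = 0
s8: b8⊕b9⊕b10⊕b11⊕b12⊕b13⊕b14⊕b15 = 0⊕0⊕0⊕1⊕1⊕1⊕1⊕1 = 1
Syndrome (s8...s1) = 1001 → position 9.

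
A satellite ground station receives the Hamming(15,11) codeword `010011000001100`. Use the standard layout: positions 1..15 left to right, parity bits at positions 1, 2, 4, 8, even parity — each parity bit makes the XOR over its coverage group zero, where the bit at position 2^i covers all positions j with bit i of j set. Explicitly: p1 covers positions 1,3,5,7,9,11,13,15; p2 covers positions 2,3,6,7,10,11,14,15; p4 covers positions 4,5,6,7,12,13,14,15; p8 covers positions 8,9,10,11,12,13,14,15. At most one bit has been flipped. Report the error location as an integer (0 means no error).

s1: b1⊕b3⊕b5⊕b7⊕b9⊕b11⊕b13⊕b15 = 0⊕0⊕1⊕0⊕0⊕0⊕1⊕0 = 0
s2: b2⊕b3⊕b6⊕b7⊕b10⊕b11⊕b14⊕b15 = 1⊕0⊕1⊕0⊕0⊕0⊕0⊕0 = 0
s4: b4⊕b5⊕b6⊕b7⊕b12⊕b13⊕b14⊕b15 = 0⊕1⊕1⊕0⊕1⊕1⊕0⊕0 = 0
s8: b8⊕b9⊕b10⊕b11⊕b12⊕b13⊕b14⊕b15 = 0⊕0⊕0⊕0⊕1⊕1⊕0⊕0 = 0
Syndrome (s8...s1) = 0000 → position 0 (no error).

0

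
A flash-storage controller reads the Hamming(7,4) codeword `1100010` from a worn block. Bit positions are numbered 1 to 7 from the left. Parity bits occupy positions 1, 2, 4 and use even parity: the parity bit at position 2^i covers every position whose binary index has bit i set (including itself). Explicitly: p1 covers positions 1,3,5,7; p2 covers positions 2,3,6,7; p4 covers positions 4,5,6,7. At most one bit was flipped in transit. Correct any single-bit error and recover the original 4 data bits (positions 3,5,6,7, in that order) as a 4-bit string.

0110

s1: b1⊕b3⊕b5⊕b7 = 1⊕0⊕0⊕0 = 1
s2: b2⊕b3⊕b6⊕b7 = 1⊕0⊕1⊕0 = 0
s4: b4⊕b5⊕b6⊕b7 = 0⊕0⊕1⊕0 = 1
Syndrome (s4...s1) = 101 → position 5.
Flip bit 5: corrected codeword = 1100110
Data bits at positions 3,5,6,7: 0110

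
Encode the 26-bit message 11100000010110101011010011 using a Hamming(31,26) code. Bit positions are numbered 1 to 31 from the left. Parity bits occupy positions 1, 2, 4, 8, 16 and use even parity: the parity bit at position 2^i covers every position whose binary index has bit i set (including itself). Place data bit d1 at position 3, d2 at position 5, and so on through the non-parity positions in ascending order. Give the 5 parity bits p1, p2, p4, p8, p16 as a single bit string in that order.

Place data bits at non-power-of-two positions: b3=1, b5=1, b6=1, b7=0, b9=0, b10=0, b11=0, b12=0, b13=0, b14=1, b15=0, b17=1, b18=1, b19=0, b20=1, b21=0, b22=1, b23=0, b24=1, b25=1, b26=0, b27=1, b28=0, b29=0, b30=1, b31=1.
p1 = XOR of data positions {3,5,7,9,11,13,15,17,19,21,23,25,27,29,31} = 1⊕1⊕0⊕0⊕0⊕0⊕0⊕1⊕0⊕0⊕0⊕1⊕1⊕0⊕1 = 0
p2 = XOR of data positions {3,6,7,10,11,14,15,18,19,22,23,26,27,30,31} = 1⊕1⊕0⊕0⊕0⊕1⊕0⊕1⊕0⊕1⊕0⊕0⊕1⊕1⊕1 = 0
p4 = XOR of data positions {5,6,7,12,13,14,15,20,21,22,23,28,29,30,31} = 1⊕1⊕0⊕0⊕0⊕1⊕0⊕1⊕0⊕1⊕0⊕0⊕0⊕1⊕1 = 1
p8 = XOR of data positions {9,10,11,12,13,14,15,24,25,26,27,28,29,30,31} = 0⊕0⊕0⊕0⊕0⊕1⊕0⊕1⊕1⊕0⊕1⊕0⊕0⊕1⊕1 = 0
p16 = XOR of data positions {17,18,19,20,21,22,23,24,25,26,27,28,29,30,31} = 1⊕1⊕0⊕1⊕0⊕1⊕0⊕1⊕1⊕0⊕1⊕0⊕0⊕1⊕1 = 1
Parity bits p1,p2,p4,p8,p16 = 00101

00101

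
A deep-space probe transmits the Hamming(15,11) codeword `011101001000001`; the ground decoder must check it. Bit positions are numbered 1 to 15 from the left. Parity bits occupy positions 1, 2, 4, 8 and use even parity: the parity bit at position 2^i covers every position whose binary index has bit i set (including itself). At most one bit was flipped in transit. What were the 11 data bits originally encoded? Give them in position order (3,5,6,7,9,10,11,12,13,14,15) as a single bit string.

s1: b1⊕b3⊕b5⊕b7⊕b9⊕b11⊕b13⊕b15 = 0⊕1⊕0⊕0⊕1⊕0⊕0⊕1 = 1
s2: b2⊕b3⊕b6⊕b7⊕b10⊕b11⊕b14⊕b15 = 1⊕1⊕1⊕0⊕0⊕0⊕0⊕1 = 0
s4: b4⊕b5⊕b6⊕b7⊕b12⊕b13⊕b14⊕b15 = 1⊕0⊕1⊕0⊕0⊕0⊕0⊕1 = 1
s8: b8⊕b9⊕b10⊕b11⊕b12⊕b13⊕b14⊕b15 = 0⊕1⊕0⊕0⊕0⊕0⊕0⊕1 = 0
Syndrome (s8...s1) = 0101 → position 5.
Flip bit 5: corrected codeword = 011111001000001
Data bits at positions 3,5,6,7,9,10,11,12,13,14,15: 11101000001

11101000001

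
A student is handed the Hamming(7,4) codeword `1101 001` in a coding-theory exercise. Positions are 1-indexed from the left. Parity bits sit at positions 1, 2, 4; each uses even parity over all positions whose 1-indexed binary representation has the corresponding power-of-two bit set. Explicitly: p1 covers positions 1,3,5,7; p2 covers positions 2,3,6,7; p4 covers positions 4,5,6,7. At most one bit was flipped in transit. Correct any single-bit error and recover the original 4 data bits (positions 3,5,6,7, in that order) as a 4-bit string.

s1: b1⊕b3⊕b5⊕b7 = 1⊕0⊕0⊕1 = 0
s2: b2⊕b3⊕b6⊕b7 = 1⊕0⊕0⊕1 = 0
s4: b4⊕b5⊕b6⊕b7 = 1⊕0⊕0⊕1 = 0
Syndrome (s4...s1) = 000 → position 0 (no error).
No correction needed.
Data bits at positions 3,5,6,7: 0001

0001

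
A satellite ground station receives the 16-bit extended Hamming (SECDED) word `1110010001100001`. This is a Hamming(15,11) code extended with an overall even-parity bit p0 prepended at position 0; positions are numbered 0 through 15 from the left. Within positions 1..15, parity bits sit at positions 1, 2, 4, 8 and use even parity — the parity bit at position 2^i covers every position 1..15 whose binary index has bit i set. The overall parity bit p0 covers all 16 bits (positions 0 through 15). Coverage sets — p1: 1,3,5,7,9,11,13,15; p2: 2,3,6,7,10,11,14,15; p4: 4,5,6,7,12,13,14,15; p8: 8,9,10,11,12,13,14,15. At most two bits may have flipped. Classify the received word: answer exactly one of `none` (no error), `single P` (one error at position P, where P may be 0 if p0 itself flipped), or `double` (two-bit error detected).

single 10

s1: b1⊕b3⊕b5⊕b7⊕b9⊕b11⊕b13⊕b15 = 1⊕0⊕1⊕0⊕1⊕0⊕0⊕1 = 0
s2: b2⊕b3⊕b6⊕b7⊕b10⊕b11⊕b14⊕b15 = 1⊕0⊕0⊕0⊕1⊕0⊕0⊕1 = 1
s4: b4⊕b5⊕b6⊕b7⊕b12⊕b13⊕b14⊕b15 = 0⊕1⊕0⊕0⊕0⊕0⊕0⊕1 = 0
s8: b8⊕b9⊕b10⊕b11⊕b12⊕b13⊕b14⊕b15 = 0⊕1⊕1⊕0⊕0⊕0⊕0⊕1 = 1
Syndrome (s8...s1) = 1010 → position 10.
Overall parity (XOR of all 16 bits, including p0): 1⊕1⊕1⊕0⊕0⊕1⊕0⊕0⊕0⊕1⊕1⊕0⊕0⊕0⊕0⊕1 = 1
Overall=1, syndrome position=10 → single-bit error at position 10.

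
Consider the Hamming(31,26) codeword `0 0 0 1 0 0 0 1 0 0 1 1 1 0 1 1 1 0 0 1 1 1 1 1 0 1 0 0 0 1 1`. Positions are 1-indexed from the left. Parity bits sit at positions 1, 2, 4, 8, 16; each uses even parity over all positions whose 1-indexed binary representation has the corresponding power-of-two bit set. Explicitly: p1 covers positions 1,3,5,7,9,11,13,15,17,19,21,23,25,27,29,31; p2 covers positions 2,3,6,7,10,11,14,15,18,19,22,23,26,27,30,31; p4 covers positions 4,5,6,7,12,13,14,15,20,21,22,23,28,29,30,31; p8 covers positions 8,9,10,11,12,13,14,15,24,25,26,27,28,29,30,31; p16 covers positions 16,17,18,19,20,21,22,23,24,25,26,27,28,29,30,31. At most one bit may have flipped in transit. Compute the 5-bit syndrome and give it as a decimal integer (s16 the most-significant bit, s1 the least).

s1: b1⊕b3⊕b5⊕b7⊕b9⊕b11⊕b13⊕b15⊕b17⊕b19⊕b21⊕b23⊕b25⊕b27⊕b29⊕b31 = 0⊕0⊕0⊕0⊕0⊕1⊕1⊕1⊕1⊕0⊕1⊕1⊕0⊕0⊕0⊕1 = 1
s2: b2⊕b3⊕b6⊕b7⊕b10⊕b11⊕b14⊕b15⊕b18⊕b19⊕b22⊕b23⊕b26⊕b27⊕b30⊕b31 = 0⊕0⊕0⊕0⊕0⊕1⊕0⊕1⊕0⊕0⊕1⊕1⊕1⊕0⊕1⊕1 = 1
s4: b4⊕b5⊕b6⊕b7⊕b12⊕b13⊕b14⊕b15⊕b20⊕b21⊕b22⊕b23⊕b28⊕b29⊕b30⊕b31 = 1⊕0⊕0⊕0⊕1⊕1⊕0⊕1⊕1⊕1⊕1⊕1⊕0⊕0⊕1⊕1 = 0
s8: b8⊕b9⊕b10⊕b11⊕b12⊕b13⊕b14⊕b15⊕b24⊕b25⊕b26⊕b27⊕b28⊕b29⊕b30⊕b31 = 1⊕0⊕0⊕1⊕1⊕1⊕0⊕1⊕1⊕0⊕1⊕0⊕0⊕0⊕1⊕1 = 1
s16: b16⊕b17⊕b18⊕b19⊕b20⊕b21⊕b22⊕b23⊕b24⊕b25⊕b26⊕b27⊕b28⊕b29⊕b30⊕b31 = 1⊕1⊕0⊕0⊕1⊕1⊕1⊕1⊕1⊕0⊕1⊕0⊕0⊕0⊕1⊕1 = 0
Syndrome (s16...s1) = 01011 → position 11.

11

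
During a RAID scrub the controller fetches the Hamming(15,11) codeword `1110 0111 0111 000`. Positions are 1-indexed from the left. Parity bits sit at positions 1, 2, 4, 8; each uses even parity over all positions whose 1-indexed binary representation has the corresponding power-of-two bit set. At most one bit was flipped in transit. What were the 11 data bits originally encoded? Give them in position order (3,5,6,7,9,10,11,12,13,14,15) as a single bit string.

10110111000

s1: b1⊕b3⊕b5⊕b7⊕b9⊕b11⊕b13⊕b15 = 1⊕1⊕0⊕1⊕0⊕1⊕0⊕0 = 0
s2: b2⊕b3⊕b6⊕b7⊕b10⊕b11⊕b14⊕b15 = 1⊕1⊕1⊕1⊕1⊕1⊕0⊕0 = 0
s4: b4⊕b5⊕b6⊕b7⊕b12⊕b13⊕b14⊕b15 = 0⊕0⊕1⊕1⊕1⊕0⊕0⊕0 = 1
s8: b8⊕b9⊕b10⊕b11⊕b12⊕b13⊕b14⊕b15 = 1⊕0⊕1⊕1⊕1⊕0⊕0⊕0 = 0
Syndrome (s8...s1) = 0100 → position 4.
Flip bit 4: corrected codeword = 111101110111000
Data bits at positions 3,5,6,7,9,10,11,12,13,14,15: 10110111000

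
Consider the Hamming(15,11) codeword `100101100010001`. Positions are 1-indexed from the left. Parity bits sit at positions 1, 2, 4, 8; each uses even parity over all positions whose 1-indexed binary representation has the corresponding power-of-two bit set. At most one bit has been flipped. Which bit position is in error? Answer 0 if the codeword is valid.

0

s1: b1⊕b3⊕b5⊕b7⊕b9⊕b11⊕b13⊕b15 = 1⊕0⊕0⊕1⊕0⊕1⊕0⊕1 = 0
s2: b2⊕b3⊕b6⊕b7⊕b10⊕b11⊕b14⊕b15 = 0⊕0⊕1⊕1⊕0⊕1⊕0⊕1 = 0
s4: b4⊕b5⊕b6⊕b7⊕b12⊕b13⊕b14⊕b15 = 1⊕0⊕1⊕1⊕0⊕0⊕0⊕1 = 0
s8: b8⊕b9⊕b10⊕b11⊕b12⊕b13⊕b14⊕b15 = 0⊕0⊕0⊕1⊕0⊕0⊕0⊕1 = 0
Syndrome (s8...s1) = 0000 → position 0 (no error).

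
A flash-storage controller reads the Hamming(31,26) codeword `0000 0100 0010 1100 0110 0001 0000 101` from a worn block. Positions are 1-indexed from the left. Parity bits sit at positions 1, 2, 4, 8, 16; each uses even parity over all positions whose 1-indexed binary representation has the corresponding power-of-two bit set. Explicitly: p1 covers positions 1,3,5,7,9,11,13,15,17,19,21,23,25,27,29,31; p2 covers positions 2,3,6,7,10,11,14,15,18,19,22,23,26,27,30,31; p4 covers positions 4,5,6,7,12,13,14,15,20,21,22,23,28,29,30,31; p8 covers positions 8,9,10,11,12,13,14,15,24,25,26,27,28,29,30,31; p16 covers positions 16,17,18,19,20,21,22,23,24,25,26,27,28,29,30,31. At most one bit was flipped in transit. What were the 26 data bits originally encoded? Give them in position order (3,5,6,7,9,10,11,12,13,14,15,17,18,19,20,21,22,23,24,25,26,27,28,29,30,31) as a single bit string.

00100010110011010010000101

s1: b1⊕b3⊕b5⊕b7⊕b9⊕b11⊕b13⊕b15⊕b17⊕b19⊕b21⊕b23⊕b25⊕b27⊕b29⊕b31 = 0⊕0⊕0⊕0⊕0⊕1⊕1⊕0⊕0⊕1⊕0⊕0⊕0⊕0⊕1⊕1 = 1
s2: b2⊕b3⊕b6⊕b7⊕b10⊕b11⊕b14⊕b15⊕b18⊕b19⊕b22⊕b23⊕b26⊕b27⊕b30⊕b31 = 0⊕0⊕1⊕0⊕0⊕1⊕1⊕0⊕1⊕1⊕0⊕0⊕0⊕0⊕0⊕1 = 0
s4: b4⊕b5⊕b6⊕b7⊕b12⊕b13⊕b14⊕b15⊕b20⊕b21⊕b22⊕b23⊕b28⊕b29⊕b30⊕b31 = 0⊕0⊕1⊕0⊕0⊕1⊕1⊕0⊕0⊕0⊕0⊕0⊕0⊕1⊕0⊕1 = 1
s8: b8⊕b9⊕b10⊕b11⊕b12⊕b13⊕b14⊕b15⊕b24⊕b25⊕b26⊕b27⊕b28⊕b29⊕b30⊕b31 = 0⊕0⊕0⊕1⊕0⊕1⊕1⊕0⊕1⊕0⊕0⊕0⊕0⊕1⊕0⊕1 = 0
s16: b16⊕b17⊕b18⊕b19⊕b20⊕b21⊕b22⊕b23⊕b24⊕b25⊕b26⊕b27⊕b28⊕b29⊕b30⊕b31 = 0⊕0⊕1⊕1⊕0⊕0⊕0⊕0⊕1⊕0⊕0⊕0⊕0⊕1⊕0⊕1 = 1
Syndrome (s16...s1) = 10101 → position 21.
Flip bit 21: corrected codeword = 0000010000101100011010010000101
Data bits at positions 3,5,6,7,9,10,11,12,13,14,15,17,18,19,20,21,22,23,24,25,26,27,28,29,30,31: 00100010110011010010000101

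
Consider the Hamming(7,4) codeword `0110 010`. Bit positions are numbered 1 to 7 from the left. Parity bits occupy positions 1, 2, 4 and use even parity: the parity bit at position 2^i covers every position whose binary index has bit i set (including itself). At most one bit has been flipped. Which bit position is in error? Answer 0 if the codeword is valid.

7

s1: b1⊕b3⊕b5⊕b7 = 0⊕1⊕0⊕0 = 1
s2: b2⊕b3⊕b6⊕b7 = 1⊕1⊕1⊕0 = 1
s4: b4⊕b5⊕b6⊕b7 = 0⊕0⊕1⊕0 = 1
Syndrome (s4...s1) = 111 → position 7.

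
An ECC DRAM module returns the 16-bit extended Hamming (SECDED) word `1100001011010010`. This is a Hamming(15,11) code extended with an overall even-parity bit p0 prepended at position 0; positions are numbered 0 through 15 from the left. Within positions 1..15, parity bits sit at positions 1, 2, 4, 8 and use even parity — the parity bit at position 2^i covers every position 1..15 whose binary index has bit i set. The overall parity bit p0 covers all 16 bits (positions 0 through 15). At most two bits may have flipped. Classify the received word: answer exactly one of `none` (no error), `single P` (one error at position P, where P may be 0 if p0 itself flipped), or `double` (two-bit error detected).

single 3

s1: b1⊕b3⊕b5⊕b7⊕b9⊕b11⊕b13⊕b15 = 1⊕0⊕0⊕0⊕1⊕1⊕0⊕0 = 1
s2: b2⊕b3⊕b6⊕b7⊕b10⊕b11⊕b14⊕b15 = 0⊕0⊕1⊕0⊕0⊕1⊕1⊕0 = 1
s4: b4⊕b5⊕b6⊕b7⊕b12⊕b13⊕b14⊕b15 = 0⊕0⊕1⊕0⊕0⊕0⊕1⊕0 = 0
s8: b8⊕b9⊕b10⊕b11⊕b12⊕b13⊕b14⊕b15 = 1⊕1⊕0⊕1⊕0⊕0⊕1⊕0 = 0
Syndrome (s8...s1) = 0011 → position 3.
Overall parity (XOR of all 16 bits, including p0): 1⊕1⊕0⊕0⊕0⊕0⊕1⊕0⊕1⊕1⊕0⊕1⊕0⊕0⊕1⊕0 = 1
Overall=1, syndrome position=3 → single-bit error at position 3.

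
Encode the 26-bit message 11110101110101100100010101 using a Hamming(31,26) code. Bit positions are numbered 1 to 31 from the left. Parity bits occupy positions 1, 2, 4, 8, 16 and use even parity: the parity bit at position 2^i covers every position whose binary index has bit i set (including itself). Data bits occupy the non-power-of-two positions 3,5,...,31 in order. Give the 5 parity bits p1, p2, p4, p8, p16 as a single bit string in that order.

01011

Place data bits at non-power-of-two positions: b3=1, b5=1, b6=1, b7=1, b9=0, b10=1, b11=0, b12=1, b13=1, b14=1, b15=0, b17=1, b18=0, b19=1, b20=1, b21=0, b22=0, b23=1, b24=0, b25=0, b26=0, b27=1, b28=0, b29=1, b30=0, b31=1.
p1 = XOR of data positions {3,5,7,9,11,13,15,17,19,21,23,25,27,29,31} = 1⊕1⊕1⊕0⊕0⊕1⊕0⊕1⊕1⊕0⊕1⊕0⊕1⊕1⊕1 = 0
p2 = XOR of data positions {3,6,7,10,11,14,15,18,19,22,23,26,27,30,31} = 1⊕1⊕1⊕1⊕0⊕1⊕0⊕0⊕1⊕0⊕1⊕0⊕1⊕0⊕1 = 1
p4 = XOR of data positions {5,6,7,12,13,14,15,20,21,22,23,28,29,30,31} = 1⊕1⊕1⊕1⊕1⊕1⊕0⊕1⊕0⊕0⊕1⊕0⊕1⊕0⊕1 = 0
p8 = XOR of data positions {9,10,11,12,13,14,15,24,25,26,27,28,29,30,31} = 0⊕1⊕0⊕1⊕1⊕1⊕0⊕0⊕0⊕0⊕1⊕0⊕1⊕0⊕1 = 1
p16 = XOR of data positions {17,18,19,20,21,22,23,24,25,26,27,28,29,30,31} = 1⊕0⊕1⊕1⊕0⊕0⊕1⊕0⊕0⊕0⊕1⊕0⊕1⊕0⊕1 = 1
Parity bits p1,p2,p4,p8,p16 = 01011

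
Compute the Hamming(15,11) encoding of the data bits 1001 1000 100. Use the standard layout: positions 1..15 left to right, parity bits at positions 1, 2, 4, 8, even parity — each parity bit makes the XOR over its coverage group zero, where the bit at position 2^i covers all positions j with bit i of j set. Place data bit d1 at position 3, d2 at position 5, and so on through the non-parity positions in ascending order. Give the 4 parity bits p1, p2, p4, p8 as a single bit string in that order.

Place data bits at non-power-of-two positions: b3=1, b5=0, b6=0, b7=1, b9=1, b10=0, b11=0, b12=0, b13=1, b14=0, b15=0.
p1 = XOR of data positions {3,5,7,9,11,13,15} = 1⊕0⊕1⊕1⊕0⊕1⊕0 = 0
p2 = XOR of data positions {3,6,7,10,11,14,15} = 1⊕0⊕1⊕0⊕0⊕0⊕0 = 0
p4 = XOR of data positions {5,6,7,12,13,14,15} = 0⊕0⊕1⊕0⊕1⊕0⊕0 = 0
p8 = XOR of data positions {9,10,11,12,13,14,15} = 1⊕0⊕0⊕0⊕1⊕0⊕0 = 0
Parity bits p1,p2,p4,p8 = 0000

0000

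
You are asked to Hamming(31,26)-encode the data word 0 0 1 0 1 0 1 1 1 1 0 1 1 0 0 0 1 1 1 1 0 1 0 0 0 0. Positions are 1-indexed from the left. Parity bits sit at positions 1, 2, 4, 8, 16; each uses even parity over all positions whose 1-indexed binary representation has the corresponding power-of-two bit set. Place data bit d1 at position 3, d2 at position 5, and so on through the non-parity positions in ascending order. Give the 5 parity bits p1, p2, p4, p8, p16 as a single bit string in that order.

Place data bits at non-power-of-two positions: b3=0, b5=0, b6=1, b7=0, b9=1, b10=0, b11=1, b12=1, b13=1, b14=1, b15=0, b17=1, b18=1, b19=0, b20=0, b21=0, b22=1, b23=1, b24=1, b25=1, b26=0, b27=1, b28=0, b29=0, b30=0, b31=0.
p1 = XOR of data positions {3,5,7,9,11,13,15,17,19,21,23,25,27,29,31} = 0⊕0⊕0⊕1⊕1⊕1⊕0⊕1⊕0⊕0⊕1⊕1⊕1⊕0⊕0 = 1
p2 = XOR of data positions {3,6,7,10,11,14,15,18,19,22,23,26,27,30,31} = 0⊕1⊕0⊕0⊕1⊕1⊕0⊕1⊕0⊕1⊕1⊕0⊕1⊕0⊕0 = 1
p4 = XOR of data positions {5,6,7,12,13,14,15,20,21,22,23,28,29,30,31} = 0⊕1⊕0⊕1⊕1⊕1⊕0⊕0⊕0⊕1⊕1⊕0⊕0⊕0⊕0 = 0
p8 = XOR of data positions {9,10,11,12,13,14,15,24,25,26,27,28,29,30,31} = 1⊕0⊕1⊕1⊕1⊕1⊕0⊕1⊕1⊕0⊕1⊕0⊕0⊕0⊕0 = 0
p16 = XOR of data positions {17,18,19,20,21,22,23,24,25,26,27,28,29,30,31} = 1⊕1⊕0⊕0⊕0⊕1⊕1⊕1⊕1⊕0⊕1⊕0⊕0⊕0⊕0 = 1
Parity bits p1,p2,p4,p8,p16 = 11001

11001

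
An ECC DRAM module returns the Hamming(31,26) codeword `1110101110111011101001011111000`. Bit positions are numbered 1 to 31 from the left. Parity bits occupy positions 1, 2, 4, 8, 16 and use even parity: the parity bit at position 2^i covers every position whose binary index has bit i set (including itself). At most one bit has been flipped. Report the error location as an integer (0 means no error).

s1: b1⊕b3⊕b5⊕b7⊕b9⊕b11⊕b13⊕b15⊕b17⊕b19⊕b21⊕b23⊕b25⊕b27⊕b29⊕b31 = 1⊕1⊕1⊕1⊕1⊕1⊕1⊕1⊕1⊕1⊕0⊕0⊕1⊕1⊕0⊕0 = 0
s2: b2⊕b3⊕b6⊕b7⊕b10⊕b11⊕b14⊕b15⊕b18⊕b19⊕b22⊕b23⊕b26⊕b27⊕b30⊕b31 = 1⊕1⊕0⊕1⊕0⊕1⊕0⊕1⊕0⊕1⊕1⊕0⊕1⊕1⊕0⊕0 = 1
s4: b4⊕b5⊕b6⊕b7⊕b12⊕b13⊕b14⊕b15⊕b20⊕b21⊕b22⊕b23⊕b28⊕b29⊕b30⊕b31 = 0⊕1⊕0⊕1⊕1⊕1⊕0⊕1⊕0⊕0⊕1⊕0⊕1⊕0⊕0⊕0 = 1
s8: b8⊕b9⊕b10⊕b11⊕b12⊕b13⊕b14⊕b15⊕b24⊕b25⊕b26⊕b27⊕b28⊕b29⊕b30⊕b31 = 1⊕1⊕0⊕1⊕1⊕1⊕0⊕1⊕1⊕1⊕1⊕1⊕1⊕0⊕0⊕0 = 1
s16: b16⊕b17⊕b18⊕b19⊕b20⊕b21⊕b22⊕b23⊕b24⊕b25⊕b26⊕b27⊕b28⊕b29⊕b30⊕b31 = 1⊕1⊕0⊕1⊕0⊕0⊕1⊕0⊕1⊕1⊕1⊕1⊕1⊕0⊕0⊕0 = 1
Syndrome (s16...s1) = 11110 → position 30.

30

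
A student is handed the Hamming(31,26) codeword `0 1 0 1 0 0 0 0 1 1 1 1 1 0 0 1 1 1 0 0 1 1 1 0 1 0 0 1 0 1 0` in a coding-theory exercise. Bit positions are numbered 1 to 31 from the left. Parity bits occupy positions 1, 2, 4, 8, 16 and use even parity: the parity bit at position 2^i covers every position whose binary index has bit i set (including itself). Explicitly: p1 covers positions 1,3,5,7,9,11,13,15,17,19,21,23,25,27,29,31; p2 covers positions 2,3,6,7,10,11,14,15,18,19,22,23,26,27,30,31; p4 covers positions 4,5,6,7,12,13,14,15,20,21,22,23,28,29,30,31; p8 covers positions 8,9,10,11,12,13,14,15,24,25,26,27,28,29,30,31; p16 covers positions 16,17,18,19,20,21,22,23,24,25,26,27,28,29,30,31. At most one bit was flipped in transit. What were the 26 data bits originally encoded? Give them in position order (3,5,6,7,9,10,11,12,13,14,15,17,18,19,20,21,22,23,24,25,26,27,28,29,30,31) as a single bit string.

00001111100111011101001010

s1: b1⊕b3⊕b5⊕b7⊕b9⊕b11⊕b13⊕b15⊕b17⊕b19⊕b21⊕b23⊕b25⊕b27⊕b29⊕b31 = 0⊕0⊕0⊕0⊕1⊕1⊕1⊕0⊕1⊕0⊕1⊕1⊕1⊕0⊕0⊕0 = 1
s2: b2⊕b3⊕b6⊕b7⊕b10⊕b11⊕b14⊕b15⊕b18⊕b19⊕b22⊕b23⊕b26⊕b27⊕b30⊕b31 = 1⊕0⊕0⊕0⊕1⊕1⊕0⊕0⊕1⊕0⊕1⊕1⊕0⊕0⊕1⊕0 = 1
s4: b4⊕b5⊕b6⊕b7⊕b12⊕b13⊕b14⊕b15⊕b20⊕b21⊕b22⊕b23⊕b28⊕b29⊕b30⊕b31 = 1⊕0⊕0⊕0⊕1⊕1⊕0⊕0⊕0⊕1⊕1⊕1⊕1⊕0⊕1⊕0 = 0
s8: b8⊕b9⊕b10⊕b11⊕b12⊕b13⊕b14⊕b15⊕b24⊕b25⊕b26⊕b27⊕b28⊕b29⊕b30⊕b31 = 0⊕1⊕1⊕1⊕1⊕1⊕0⊕0⊕0⊕1⊕0⊕0⊕1⊕0⊕1⊕0 = 0
s16: b16⊕b17⊕b18⊕b19⊕b20⊕b21⊕b22⊕b23⊕b24⊕b25⊕b26⊕b27⊕b28⊕b29⊕b30⊕b31 = 1⊕1⊕1⊕0⊕0⊕1⊕1⊕1⊕0⊕1⊕0⊕0⊕1⊕0⊕1⊕0 = 1
Syndrome (s16...s1) = 10011 → position 19.
Flip bit 19: corrected codeword = 0101000011111001111011101001010
Data bits at positions 3,5,6,7,9,10,11,12,13,14,15,17,18,19,20,21,22,23,24,25,26,27,28,29,30,31: 00001111100111011101001010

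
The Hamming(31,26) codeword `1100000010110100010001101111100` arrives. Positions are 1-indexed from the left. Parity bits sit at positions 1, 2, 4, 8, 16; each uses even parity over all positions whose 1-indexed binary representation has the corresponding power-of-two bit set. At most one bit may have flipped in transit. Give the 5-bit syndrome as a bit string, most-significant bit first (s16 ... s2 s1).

01001

s1: b1⊕b3⊕b5⊕b7⊕b9⊕b11⊕b13⊕b15⊕b17⊕b19⊕b21⊕b23⊕b25⊕b27⊕b29⊕b31 = 1⊕0⊕0⊕0⊕1⊕1⊕0⊕0⊕0⊕0⊕0⊕1⊕1⊕1⊕1⊕0 = 1
s2: b2⊕b3⊕b6⊕b7⊕b10⊕b11⊕b14⊕b15⊕b18⊕b19⊕b22⊕b23⊕b26⊕b27⊕b30⊕b31 = 1⊕0⊕0⊕0⊕0⊕1⊕1⊕0⊕1⊕0⊕1⊕1⊕1⊕1⊕0⊕0 = 0
s4: b4⊕b5⊕b6⊕b7⊕b12⊕b13⊕b14⊕b15⊕b20⊕b21⊕b22⊕b23⊕b28⊕b29⊕b30⊕b31 = 0⊕0⊕0⊕0⊕1⊕0⊕1⊕0⊕0⊕0⊕1⊕1⊕1⊕1⊕0⊕0 = 0
s8: b8⊕b9⊕b10⊕b11⊕b12⊕b13⊕b14⊕b15⊕b24⊕b25⊕b26⊕b27⊕b28⊕b29⊕b30⊕b31 = 0⊕1⊕0⊕1⊕1⊕0⊕1⊕0⊕0⊕1⊕1⊕1⊕1⊕1⊕0⊕0 = 1
s16: b16⊕b17⊕b18⊕b19⊕b20⊕b21⊕b22⊕b23⊕b24⊕b25⊕b26⊕b27⊕b28⊕b29⊕b30⊕b31 = 0⊕0⊕1⊕0⊕0⊕0⊕1⊕1⊕0⊕1⊕1⊕1⊕1⊕1⊕0⊕0 = 0
Syndrome (s16...s1) = 01001 → position 9.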